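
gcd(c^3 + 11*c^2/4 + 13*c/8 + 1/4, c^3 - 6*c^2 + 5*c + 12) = 1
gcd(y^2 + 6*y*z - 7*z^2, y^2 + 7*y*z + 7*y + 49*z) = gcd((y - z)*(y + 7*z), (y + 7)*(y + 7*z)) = y + 7*z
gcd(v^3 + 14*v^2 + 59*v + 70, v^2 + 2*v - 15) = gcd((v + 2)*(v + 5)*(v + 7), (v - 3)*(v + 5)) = v + 5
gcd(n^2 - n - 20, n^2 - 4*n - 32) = n + 4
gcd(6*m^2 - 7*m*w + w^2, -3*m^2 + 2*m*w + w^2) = -m + w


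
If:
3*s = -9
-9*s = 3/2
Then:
No Solution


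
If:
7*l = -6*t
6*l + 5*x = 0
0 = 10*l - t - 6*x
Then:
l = 0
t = 0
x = 0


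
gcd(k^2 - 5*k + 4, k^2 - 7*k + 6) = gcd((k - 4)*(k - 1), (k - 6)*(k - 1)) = k - 1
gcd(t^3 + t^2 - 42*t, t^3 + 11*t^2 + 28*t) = t^2 + 7*t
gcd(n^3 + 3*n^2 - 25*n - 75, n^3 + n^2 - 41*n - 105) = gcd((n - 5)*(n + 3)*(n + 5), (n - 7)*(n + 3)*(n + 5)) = n^2 + 8*n + 15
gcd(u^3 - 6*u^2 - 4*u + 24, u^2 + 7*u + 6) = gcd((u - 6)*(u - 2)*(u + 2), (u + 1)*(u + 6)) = 1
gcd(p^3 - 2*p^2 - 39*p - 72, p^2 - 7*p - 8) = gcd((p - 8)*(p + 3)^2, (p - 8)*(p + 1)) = p - 8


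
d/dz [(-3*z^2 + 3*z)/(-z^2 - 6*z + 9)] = 3*(7*z^2 - 18*z + 9)/(z^4 + 12*z^3 + 18*z^2 - 108*z + 81)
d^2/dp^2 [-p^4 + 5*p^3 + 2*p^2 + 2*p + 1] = -12*p^2 + 30*p + 4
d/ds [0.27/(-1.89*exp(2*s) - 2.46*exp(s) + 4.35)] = (1.0206*exp(s) + 0.6642)*exp(s)/(1.89*exp(2*s) + 2.46*exp(s) - 4.35)^2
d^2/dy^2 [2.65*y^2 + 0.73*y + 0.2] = 5.30000000000000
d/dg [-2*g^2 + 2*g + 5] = 2 - 4*g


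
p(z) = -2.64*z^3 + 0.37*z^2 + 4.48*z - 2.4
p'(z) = -7.92*z^2 + 0.74*z + 4.48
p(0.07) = -2.09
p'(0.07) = 4.49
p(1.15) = -0.77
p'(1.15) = -5.14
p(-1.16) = -2.98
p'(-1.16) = -7.04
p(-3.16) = 70.44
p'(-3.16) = -76.94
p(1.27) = -1.52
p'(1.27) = -7.35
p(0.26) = -1.26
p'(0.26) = 4.14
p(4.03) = -151.13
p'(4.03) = -121.17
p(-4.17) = 176.78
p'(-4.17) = -136.33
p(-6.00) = 554.28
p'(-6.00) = -285.08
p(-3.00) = 58.77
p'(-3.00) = -69.02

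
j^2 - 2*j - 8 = (j - 4)*(j + 2)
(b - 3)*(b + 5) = b^2 + 2*b - 15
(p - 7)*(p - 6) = p^2 - 13*p + 42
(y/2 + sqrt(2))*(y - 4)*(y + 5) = y^3/2 + y^2/2 + sqrt(2)*y^2 - 10*y + sqrt(2)*y - 20*sqrt(2)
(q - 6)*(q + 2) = q^2 - 4*q - 12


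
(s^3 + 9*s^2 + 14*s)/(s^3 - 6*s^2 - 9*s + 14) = s*(s + 7)/(s^2 - 8*s + 7)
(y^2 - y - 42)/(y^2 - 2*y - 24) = (-y^2 + y + 42)/(-y^2 + 2*y + 24)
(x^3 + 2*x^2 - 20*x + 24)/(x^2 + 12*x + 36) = (x^2 - 4*x + 4)/(x + 6)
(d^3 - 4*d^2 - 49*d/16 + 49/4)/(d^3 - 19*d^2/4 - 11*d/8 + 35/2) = (4*d - 7)/(2*(2*d - 5))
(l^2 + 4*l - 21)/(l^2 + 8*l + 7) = (l - 3)/(l + 1)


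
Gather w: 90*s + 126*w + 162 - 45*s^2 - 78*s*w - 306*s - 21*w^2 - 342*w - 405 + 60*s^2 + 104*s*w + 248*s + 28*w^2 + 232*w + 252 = 15*s^2 + 32*s + 7*w^2 + w*(26*s + 16) + 9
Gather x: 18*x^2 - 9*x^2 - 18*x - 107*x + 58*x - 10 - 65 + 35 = 9*x^2 - 67*x - 40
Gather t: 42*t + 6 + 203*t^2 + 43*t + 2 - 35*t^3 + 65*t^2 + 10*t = -35*t^3 + 268*t^2 + 95*t + 8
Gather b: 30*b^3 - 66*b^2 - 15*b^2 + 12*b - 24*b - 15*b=30*b^3 - 81*b^2 - 27*b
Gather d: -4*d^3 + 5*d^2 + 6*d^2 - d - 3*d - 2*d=-4*d^3 + 11*d^2 - 6*d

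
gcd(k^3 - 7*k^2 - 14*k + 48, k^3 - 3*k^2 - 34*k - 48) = k^2 - 5*k - 24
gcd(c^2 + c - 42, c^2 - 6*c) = c - 6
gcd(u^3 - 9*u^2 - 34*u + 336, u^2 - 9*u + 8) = u - 8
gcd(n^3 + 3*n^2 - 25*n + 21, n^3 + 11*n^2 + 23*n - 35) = n^2 + 6*n - 7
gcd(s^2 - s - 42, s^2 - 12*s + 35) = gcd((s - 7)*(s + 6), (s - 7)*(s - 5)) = s - 7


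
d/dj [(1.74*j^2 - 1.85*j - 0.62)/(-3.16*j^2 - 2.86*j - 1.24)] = (-10.8224*j^2 - 8.2336*j + 0.5208)/(9.9856*j^4 + 18.0752*j^3 + 16.0164*j^2 + 7.0928*j + 1.5376)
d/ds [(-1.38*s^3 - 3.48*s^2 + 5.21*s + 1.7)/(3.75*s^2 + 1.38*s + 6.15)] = (-5.175*s^4 - 3.8088*s^3 - 49.8009*s^2 - 55.554*s + 29.6955)/(14.0625*s^4 + 10.35*s^3 + 48.0294*s^2 + 16.974*s + 37.8225)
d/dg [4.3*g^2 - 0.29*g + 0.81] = 8.6*g - 0.29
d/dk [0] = 0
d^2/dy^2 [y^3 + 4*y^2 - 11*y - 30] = 6*y + 8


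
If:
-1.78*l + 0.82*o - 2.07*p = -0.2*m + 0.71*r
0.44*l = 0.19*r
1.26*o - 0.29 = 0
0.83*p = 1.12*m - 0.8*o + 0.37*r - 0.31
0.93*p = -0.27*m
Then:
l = 0.12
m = 0.29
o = 0.23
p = -0.08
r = 0.28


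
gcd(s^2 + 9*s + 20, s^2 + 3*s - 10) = s + 5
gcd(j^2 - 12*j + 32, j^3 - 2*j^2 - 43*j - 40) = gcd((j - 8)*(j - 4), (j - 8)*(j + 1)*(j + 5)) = j - 8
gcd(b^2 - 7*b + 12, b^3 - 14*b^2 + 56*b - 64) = b - 4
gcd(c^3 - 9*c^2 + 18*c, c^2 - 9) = c - 3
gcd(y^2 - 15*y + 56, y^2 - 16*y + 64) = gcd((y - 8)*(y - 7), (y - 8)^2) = y - 8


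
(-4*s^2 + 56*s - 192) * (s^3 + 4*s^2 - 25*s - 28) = -4*s^5 + 40*s^4 + 132*s^3 - 2056*s^2 + 3232*s + 5376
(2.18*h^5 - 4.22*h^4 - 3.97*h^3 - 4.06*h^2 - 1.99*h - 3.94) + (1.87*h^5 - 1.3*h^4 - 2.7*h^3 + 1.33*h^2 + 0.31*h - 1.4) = 4.05*h^5 - 5.52*h^4 - 6.67*h^3 - 2.73*h^2 - 1.68*h - 5.34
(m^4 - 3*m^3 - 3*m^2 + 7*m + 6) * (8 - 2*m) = -2*m^5 + 14*m^4 - 18*m^3 - 38*m^2 + 44*m + 48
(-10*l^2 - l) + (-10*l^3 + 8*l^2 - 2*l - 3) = -10*l^3 - 2*l^2 - 3*l - 3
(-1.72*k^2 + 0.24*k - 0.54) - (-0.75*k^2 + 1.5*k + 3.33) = -0.97*k^2 - 1.26*k - 3.87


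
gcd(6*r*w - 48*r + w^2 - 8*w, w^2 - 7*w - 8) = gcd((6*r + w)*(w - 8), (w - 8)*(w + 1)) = w - 8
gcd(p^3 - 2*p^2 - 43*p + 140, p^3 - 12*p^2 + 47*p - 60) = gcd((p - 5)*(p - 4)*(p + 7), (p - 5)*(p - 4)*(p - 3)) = p^2 - 9*p + 20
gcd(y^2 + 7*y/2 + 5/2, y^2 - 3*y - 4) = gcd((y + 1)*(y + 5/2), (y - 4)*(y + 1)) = y + 1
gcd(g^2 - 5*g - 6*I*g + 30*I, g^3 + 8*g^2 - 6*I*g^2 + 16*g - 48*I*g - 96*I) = g - 6*I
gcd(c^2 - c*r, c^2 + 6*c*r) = c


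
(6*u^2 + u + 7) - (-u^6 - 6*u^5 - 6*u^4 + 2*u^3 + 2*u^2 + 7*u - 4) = u^6 + 6*u^5 + 6*u^4 - 2*u^3 + 4*u^2 - 6*u + 11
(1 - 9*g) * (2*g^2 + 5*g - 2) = -18*g^3 - 43*g^2 + 23*g - 2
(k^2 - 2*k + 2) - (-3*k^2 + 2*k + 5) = 4*k^2 - 4*k - 3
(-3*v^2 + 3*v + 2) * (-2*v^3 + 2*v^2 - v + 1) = 6*v^5 - 12*v^4 + 5*v^3 - 2*v^2 + v + 2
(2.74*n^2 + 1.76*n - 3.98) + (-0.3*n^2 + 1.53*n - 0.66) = 2.44*n^2 + 3.29*n - 4.64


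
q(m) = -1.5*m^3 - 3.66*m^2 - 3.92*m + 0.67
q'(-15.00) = -906.62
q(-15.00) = 4298.47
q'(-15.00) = -906.62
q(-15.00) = 4298.47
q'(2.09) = -38.88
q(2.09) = -37.20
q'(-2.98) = -22.07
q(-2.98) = 19.54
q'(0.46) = -8.24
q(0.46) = -2.05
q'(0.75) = -11.94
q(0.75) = -4.96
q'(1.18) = -18.82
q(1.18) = -11.52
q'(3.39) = -80.45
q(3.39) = -113.12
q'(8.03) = -352.86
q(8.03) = -1043.48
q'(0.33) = -6.83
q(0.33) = -1.08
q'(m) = -4.5*m^2 - 7.32*m - 3.92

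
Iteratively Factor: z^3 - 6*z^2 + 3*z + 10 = (z - 2)*(z^2 - 4*z - 5) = (z - 5)*(z - 2)*(z + 1)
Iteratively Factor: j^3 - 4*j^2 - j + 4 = (j - 1)*(j^2 - 3*j - 4) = (j - 4)*(j - 1)*(j + 1)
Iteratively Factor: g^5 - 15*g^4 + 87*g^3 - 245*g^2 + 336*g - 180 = (g - 2)*(g^4 - 13*g^3 + 61*g^2 - 123*g + 90) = (g - 3)*(g - 2)*(g^3 - 10*g^2 + 31*g - 30) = (g - 3)*(g - 2)^2*(g^2 - 8*g + 15) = (g - 5)*(g - 3)*(g - 2)^2*(g - 3)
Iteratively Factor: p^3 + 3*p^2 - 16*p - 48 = (p - 4)*(p^2 + 7*p + 12) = (p - 4)*(p + 4)*(p + 3)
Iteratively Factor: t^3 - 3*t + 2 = (t - 1)*(t^2 + t - 2) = (t - 1)^2*(t + 2)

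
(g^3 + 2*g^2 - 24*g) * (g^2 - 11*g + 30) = g^5 - 9*g^4 - 16*g^3 + 324*g^2 - 720*g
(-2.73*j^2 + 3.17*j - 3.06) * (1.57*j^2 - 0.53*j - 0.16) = -4.2861*j^4 + 6.4238*j^3 - 6.0475*j^2 + 1.1146*j + 0.4896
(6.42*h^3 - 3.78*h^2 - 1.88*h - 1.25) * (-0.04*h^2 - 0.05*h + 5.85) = -0.2568*h^5 - 0.1698*h^4 + 37.8212*h^3 - 21.969*h^2 - 10.9355*h - 7.3125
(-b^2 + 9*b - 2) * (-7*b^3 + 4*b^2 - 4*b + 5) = 7*b^5 - 67*b^4 + 54*b^3 - 49*b^2 + 53*b - 10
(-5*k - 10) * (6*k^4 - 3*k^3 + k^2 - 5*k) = -30*k^5 - 45*k^4 + 25*k^3 + 15*k^2 + 50*k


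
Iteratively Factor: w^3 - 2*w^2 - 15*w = (w - 5)*(w^2 + 3*w) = w*(w - 5)*(w + 3)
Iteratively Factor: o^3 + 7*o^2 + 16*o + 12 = (o + 3)*(o^2 + 4*o + 4) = (o + 2)*(o + 3)*(o + 2)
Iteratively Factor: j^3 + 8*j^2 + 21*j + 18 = (j + 3)*(j^2 + 5*j + 6) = (j + 2)*(j + 3)*(j + 3)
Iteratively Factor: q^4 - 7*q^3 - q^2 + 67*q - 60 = (q - 5)*(q^3 - 2*q^2 - 11*q + 12) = (q - 5)*(q - 1)*(q^2 - q - 12) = (q - 5)*(q - 4)*(q - 1)*(q + 3)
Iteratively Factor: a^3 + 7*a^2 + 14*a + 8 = (a + 2)*(a^2 + 5*a + 4) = (a + 1)*(a + 2)*(a + 4)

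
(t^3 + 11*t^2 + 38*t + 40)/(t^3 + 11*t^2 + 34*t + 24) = (t^2 + 7*t + 10)/(t^2 + 7*t + 6)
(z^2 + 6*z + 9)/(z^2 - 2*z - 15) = (z + 3)/(z - 5)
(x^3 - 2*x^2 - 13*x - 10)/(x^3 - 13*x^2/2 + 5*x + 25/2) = 2*(x + 2)/(2*x - 5)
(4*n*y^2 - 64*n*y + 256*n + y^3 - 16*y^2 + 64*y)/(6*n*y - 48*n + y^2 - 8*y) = (4*n*y - 32*n + y^2 - 8*y)/(6*n + y)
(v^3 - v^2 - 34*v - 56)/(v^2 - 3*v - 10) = (v^2 - 3*v - 28)/(v - 5)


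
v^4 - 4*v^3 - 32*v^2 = v^2*(v - 8)*(v + 4)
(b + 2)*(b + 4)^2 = b^3 + 10*b^2 + 32*b + 32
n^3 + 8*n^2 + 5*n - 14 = (n - 1)*(n + 2)*(n + 7)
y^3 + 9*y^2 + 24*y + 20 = (y + 2)^2*(y + 5)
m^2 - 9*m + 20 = (m - 5)*(m - 4)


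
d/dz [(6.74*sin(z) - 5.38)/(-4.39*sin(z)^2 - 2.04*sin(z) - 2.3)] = (29.5886*sin(z)^2 - 47.2364*sin(z) - 26.4772)*cos(z)/(19.2721*sin(z)^4 + 17.9112*sin(z)^3 + 24.3556*sin(z)^2 + 9.384*sin(z) + 5.29)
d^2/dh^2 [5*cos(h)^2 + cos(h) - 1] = -cos(h) - 10*cos(2*h)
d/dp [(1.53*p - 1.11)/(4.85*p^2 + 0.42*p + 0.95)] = (-7.4205*p^2 + 10.767*p + 1.9197)/(23.5225*p^4 + 4.074*p^3 + 9.3914*p^2 + 0.798*p + 0.9025)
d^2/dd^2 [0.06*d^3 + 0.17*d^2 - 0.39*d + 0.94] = 0.36*d + 0.34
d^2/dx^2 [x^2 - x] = 2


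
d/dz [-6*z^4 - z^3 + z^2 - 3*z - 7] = -24*z^3 - 3*z^2 + 2*z - 3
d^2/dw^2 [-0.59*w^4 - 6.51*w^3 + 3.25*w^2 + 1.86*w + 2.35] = -7.08*w^2 - 39.06*w + 6.5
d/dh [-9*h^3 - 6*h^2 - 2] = 3*h*(-9*h - 4)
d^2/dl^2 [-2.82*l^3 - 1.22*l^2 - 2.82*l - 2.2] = -16.92*l - 2.44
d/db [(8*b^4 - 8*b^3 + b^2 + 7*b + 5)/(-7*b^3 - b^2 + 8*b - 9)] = (-56*b^6 - 16*b^5 + 207*b^4 - 318*b^3 + 336*b^2 - 8*b - 103)/(49*b^6 + 14*b^5 - 111*b^4 + 110*b^3 + 82*b^2 - 144*b + 81)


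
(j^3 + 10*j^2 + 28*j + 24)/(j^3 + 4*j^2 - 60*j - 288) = (j^2 + 4*j + 4)/(j^2 - 2*j - 48)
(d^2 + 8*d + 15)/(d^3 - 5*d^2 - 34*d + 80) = (d + 3)/(d^2 - 10*d + 16)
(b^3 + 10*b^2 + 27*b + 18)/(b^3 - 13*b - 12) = (b + 6)/(b - 4)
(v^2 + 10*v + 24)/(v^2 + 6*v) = (v + 4)/v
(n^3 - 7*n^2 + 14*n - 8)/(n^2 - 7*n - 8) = (-n^3 + 7*n^2 - 14*n + 8)/(-n^2 + 7*n + 8)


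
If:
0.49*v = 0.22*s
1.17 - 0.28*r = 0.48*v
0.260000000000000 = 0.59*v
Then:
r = 3.42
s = 0.98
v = 0.44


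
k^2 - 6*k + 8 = (k - 4)*(k - 2)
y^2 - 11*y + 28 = (y - 7)*(y - 4)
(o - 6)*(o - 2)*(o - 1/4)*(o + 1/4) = o^4 - 8*o^3 + 191*o^2/16 + o/2 - 3/4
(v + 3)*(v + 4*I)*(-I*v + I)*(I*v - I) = v^4 + v^3 + 4*I*v^3 - 5*v^2 + 4*I*v^2 + 3*v - 20*I*v + 12*I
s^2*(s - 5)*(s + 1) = s^4 - 4*s^3 - 5*s^2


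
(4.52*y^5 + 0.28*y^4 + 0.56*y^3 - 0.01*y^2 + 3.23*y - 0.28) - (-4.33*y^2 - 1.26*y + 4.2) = 4.52*y^5 + 0.28*y^4 + 0.56*y^3 + 4.32*y^2 + 4.49*y - 4.48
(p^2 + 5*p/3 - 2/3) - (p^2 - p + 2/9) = 8*p/3 - 8/9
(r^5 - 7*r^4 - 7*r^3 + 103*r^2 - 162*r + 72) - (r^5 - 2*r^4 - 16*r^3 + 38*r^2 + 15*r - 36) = -5*r^4 + 9*r^3 + 65*r^2 - 177*r + 108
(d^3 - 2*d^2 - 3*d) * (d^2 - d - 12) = d^5 - 3*d^4 - 13*d^3 + 27*d^2 + 36*d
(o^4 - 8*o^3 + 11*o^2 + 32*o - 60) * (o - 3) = o^5 - 11*o^4 + 35*o^3 - o^2 - 156*o + 180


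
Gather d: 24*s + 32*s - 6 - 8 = 56*s - 14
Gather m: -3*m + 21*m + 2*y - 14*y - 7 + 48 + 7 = 18*m - 12*y + 48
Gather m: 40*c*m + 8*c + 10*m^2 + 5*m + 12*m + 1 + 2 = 8*c + 10*m^2 + m*(40*c + 17) + 3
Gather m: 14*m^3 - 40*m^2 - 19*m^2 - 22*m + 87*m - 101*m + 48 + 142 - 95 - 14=14*m^3 - 59*m^2 - 36*m + 81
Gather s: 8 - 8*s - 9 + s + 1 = -7*s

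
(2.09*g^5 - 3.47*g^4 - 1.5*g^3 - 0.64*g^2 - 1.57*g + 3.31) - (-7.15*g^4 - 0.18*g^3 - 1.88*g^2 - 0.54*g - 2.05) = 2.09*g^5 + 3.68*g^4 - 1.32*g^3 + 1.24*g^2 - 1.03*g + 5.36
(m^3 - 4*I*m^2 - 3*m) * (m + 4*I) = m^4 + 13*m^2 - 12*I*m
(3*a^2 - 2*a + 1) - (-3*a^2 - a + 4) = 6*a^2 - a - 3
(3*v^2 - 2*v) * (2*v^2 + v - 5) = 6*v^4 - v^3 - 17*v^2 + 10*v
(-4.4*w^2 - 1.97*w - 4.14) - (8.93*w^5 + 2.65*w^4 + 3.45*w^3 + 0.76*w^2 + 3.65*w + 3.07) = -8.93*w^5 - 2.65*w^4 - 3.45*w^3 - 5.16*w^2 - 5.62*w - 7.21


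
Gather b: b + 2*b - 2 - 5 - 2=3*b - 9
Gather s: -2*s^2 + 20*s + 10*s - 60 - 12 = -2*s^2 + 30*s - 72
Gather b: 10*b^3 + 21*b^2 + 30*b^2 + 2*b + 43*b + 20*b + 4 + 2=10*b^3 + 51*b^2 + 65*b + 6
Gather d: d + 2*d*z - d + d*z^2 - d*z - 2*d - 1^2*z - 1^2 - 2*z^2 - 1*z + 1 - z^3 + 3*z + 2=d*(z^2 + z - 2) - z^3 - 2*z^2 + z + 2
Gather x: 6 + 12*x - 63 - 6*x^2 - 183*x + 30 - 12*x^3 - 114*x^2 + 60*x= -12*x^3 - 120*x^2 - 111*x - 27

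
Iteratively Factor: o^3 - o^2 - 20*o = (o)*(o^2 - o - 20) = o*(o - 5)*(o + 4)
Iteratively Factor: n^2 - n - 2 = (n - 2)*(n + 1)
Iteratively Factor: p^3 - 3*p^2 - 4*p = (p - 4)*(p^2 + p) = (p - 4)*(p + 1)*(p)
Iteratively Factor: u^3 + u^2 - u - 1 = (u - 1)*(u^2 + 2*u + 1) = (u - 1)*(u + 1)*(u + 1)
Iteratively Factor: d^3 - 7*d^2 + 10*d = (d)*(d^2 - 7*d + 10) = d*(d - 5)*(d - 2)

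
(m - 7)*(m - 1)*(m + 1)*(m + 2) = m^4 - 5*m^3 - 15*m^2 + 5*m + 14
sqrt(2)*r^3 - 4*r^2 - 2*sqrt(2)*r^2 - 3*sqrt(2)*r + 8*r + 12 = (r - 3)*(r - 2*sqrt(2))*(sqrt(2)*r + sqrt(2))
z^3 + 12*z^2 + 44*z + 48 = (z + 2)*(z + 4)*(z + 6)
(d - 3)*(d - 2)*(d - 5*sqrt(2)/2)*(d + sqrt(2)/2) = d^4 - 5*d^3 - 2*sqrt(2)*d^3 + 7*d^2/2 + 10*sqrt(2)*d^2 - 12*sqrt(2)*d + 25*d/2 - 15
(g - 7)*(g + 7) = g^2 - 49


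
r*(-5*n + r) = -5*n*r + r^2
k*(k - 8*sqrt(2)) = k^2 - 8*sqrt(2)*k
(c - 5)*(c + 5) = c^2 - 25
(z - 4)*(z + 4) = z^2 - 16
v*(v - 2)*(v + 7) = v^3 + 5*v^2 - 14*v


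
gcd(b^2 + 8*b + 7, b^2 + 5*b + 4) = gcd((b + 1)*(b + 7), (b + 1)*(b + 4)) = b + 1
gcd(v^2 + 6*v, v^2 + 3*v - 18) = v + 6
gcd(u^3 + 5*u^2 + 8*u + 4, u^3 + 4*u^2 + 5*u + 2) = u^2 + 3*u + 2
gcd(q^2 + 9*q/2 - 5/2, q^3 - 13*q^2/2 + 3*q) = q - 1/2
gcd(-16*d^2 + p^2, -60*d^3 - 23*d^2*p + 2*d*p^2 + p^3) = 4*d + p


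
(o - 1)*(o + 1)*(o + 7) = o^3 + 7*o^2 - o - 7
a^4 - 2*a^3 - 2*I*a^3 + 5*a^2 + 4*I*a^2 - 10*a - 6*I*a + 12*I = (a - 2)*(a - 3*I)*(a - I)*(a + 2*I)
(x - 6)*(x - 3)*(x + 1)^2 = x^4 - 7*x^3 + x^2 + 27*x + 18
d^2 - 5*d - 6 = (d - 6)*(d + 1)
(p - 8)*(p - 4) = p^2 - 12*p + 32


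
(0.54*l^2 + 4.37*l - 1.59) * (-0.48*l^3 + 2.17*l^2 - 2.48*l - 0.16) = -0.2592*l^5 - 0.9258*l^4 + 8.9069*l^3 - 14.3743*l^2 + 3.244*l + 0.2544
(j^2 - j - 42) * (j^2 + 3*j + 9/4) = j^4 + 2*j^3 - 171*j^2/4 - 513*j/4 - 189/2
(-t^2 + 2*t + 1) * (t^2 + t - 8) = -t^4 + t^3 + 11*t^2 - 15*t - 8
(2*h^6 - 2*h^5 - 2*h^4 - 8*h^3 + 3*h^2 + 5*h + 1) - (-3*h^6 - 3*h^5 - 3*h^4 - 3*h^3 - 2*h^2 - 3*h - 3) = 5*h^6 + h^5 + h^4 - 5*h^3 + 5*h^2 + 8*h + 4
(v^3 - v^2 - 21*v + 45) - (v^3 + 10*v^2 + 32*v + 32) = -11*v^2 - 53*v + 13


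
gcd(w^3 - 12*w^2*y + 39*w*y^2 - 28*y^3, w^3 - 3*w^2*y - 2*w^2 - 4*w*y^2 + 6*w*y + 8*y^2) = -w + 4*y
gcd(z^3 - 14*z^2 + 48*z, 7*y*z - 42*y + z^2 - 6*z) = z - 6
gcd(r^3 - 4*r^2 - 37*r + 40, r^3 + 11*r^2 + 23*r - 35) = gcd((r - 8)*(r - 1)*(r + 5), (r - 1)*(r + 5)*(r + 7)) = r^2 + 4*r - 5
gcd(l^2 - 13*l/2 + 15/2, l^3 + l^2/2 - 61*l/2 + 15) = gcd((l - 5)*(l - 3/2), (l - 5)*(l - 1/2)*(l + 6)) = l - 5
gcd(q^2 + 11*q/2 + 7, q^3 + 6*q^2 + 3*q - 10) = q + 2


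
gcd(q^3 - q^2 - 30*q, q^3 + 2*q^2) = q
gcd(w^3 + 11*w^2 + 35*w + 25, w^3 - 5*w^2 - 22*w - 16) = w + 1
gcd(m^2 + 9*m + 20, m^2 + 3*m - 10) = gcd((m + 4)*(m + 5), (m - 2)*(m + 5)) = m + 5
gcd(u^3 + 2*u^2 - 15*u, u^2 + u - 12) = u - 3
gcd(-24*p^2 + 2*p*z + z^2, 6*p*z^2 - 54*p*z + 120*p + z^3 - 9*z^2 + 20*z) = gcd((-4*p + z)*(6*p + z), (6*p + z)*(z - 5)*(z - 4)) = 6*p + z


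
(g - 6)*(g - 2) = g^2 - 8*g + 12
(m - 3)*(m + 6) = m^2 + 3*m - 18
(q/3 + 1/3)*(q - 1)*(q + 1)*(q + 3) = q^4/3 + 4*q^3/3 + 2*q^2/3 - 4*q/3 - 1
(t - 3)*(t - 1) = t^2 - 4*t + 3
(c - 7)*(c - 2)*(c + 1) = c^3 - 8*c^2 + 5*c + 14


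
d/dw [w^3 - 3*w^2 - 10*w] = 3*w^2 - 6*w - 10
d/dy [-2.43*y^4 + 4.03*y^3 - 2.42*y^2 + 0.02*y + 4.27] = -9.72*y^3 + 12.09*y^2 - 4.84*y + 0.02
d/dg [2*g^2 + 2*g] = 4*g + 2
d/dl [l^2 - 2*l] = 2*l - 2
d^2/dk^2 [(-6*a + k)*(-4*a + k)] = 2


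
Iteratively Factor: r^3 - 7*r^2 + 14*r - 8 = (r - 2)*(r^2 - 5*r + 4) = (r - 2)*(r - 1)*(r - 4)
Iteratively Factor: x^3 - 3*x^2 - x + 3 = (x - 1)*(x^2 - 2*x - 3) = (x - 3)*(x - 1)*(x + 1)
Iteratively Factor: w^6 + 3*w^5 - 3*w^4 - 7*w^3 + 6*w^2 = (w)*(w^5 + 3*w^4 - 3*w^3 - 7*w^2 + 6*w) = w*(w + 2)*(w^4 + w^3 - 5*w^2 + 3*w) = w^2*(w + 2)*(w^3 + w^2 - 5*w + 3) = w^2*(w + 2)*(w + 3)*(w^2 - 2*w + 1) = w^2*(w - 1)*(w + 2)*(w + 3)*(w - 1)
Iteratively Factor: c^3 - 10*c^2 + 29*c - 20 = (c - 1)*(c^2 - 9*c + 20) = (c - 4)*(c - 1)*(c - 5)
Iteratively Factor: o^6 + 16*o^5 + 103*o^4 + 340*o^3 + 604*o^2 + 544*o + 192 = (o + 4)*(o^5 + 12*o^4 + 55*o^3 + 120*o^2 + 124*o + 48) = (o + 4)^2*(o^4 + 8*o^3 + 23*o^2 + 28*o + 12) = (o + 2)*(o + 4)^2*(o^3 + 6*o^2 + 11*o + 6) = (o + 2)*(o + 3)*(o + 4)^2*(o^2 + 3*o + 2) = (o + 2)^2*(o + 3)*(o + 4)^2*(o + 1)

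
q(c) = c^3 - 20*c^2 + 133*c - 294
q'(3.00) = 40.00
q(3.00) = -48.00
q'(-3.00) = 280.00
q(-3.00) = -900.00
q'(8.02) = 5.16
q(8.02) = 2.10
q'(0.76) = 104.33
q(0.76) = -204.03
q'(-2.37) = 244.65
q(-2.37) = -734.86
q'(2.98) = 40.44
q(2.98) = -48.80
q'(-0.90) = 171.43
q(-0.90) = -430.63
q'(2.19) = 59.79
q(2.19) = -88.15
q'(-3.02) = 281.16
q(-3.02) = -905.61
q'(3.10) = 37.83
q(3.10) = -44.11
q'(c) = 3*c^2 - 40*c + 133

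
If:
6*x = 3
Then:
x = 1/2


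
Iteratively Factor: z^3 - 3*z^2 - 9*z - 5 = (z + 1)*(z^2 - 4*z - 5) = (z + 1)^2*(z - 5)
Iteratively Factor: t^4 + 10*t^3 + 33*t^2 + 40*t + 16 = (t + 1)*(t^3 + 9*t^2 + 24*t + 16) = (t + 1)^2*(t^2 + 8*t + 16) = (t + 1)^2*(t + 4)*(t + 4)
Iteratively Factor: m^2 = (m)*(m)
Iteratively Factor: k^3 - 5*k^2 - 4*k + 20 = (k - 2)*(k^2 - 3*k - 10) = (k - 5)*(k - 2)*(k + 2)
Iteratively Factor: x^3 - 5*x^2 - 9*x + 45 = (x - 5)*(x^2 - 9) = (x - 5)*(x + 3)*(x - 3)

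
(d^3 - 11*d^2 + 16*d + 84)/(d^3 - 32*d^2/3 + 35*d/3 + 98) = 3*(d + 2)/(3*d + 7)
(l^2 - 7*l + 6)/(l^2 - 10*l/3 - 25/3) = 3*(-l^2 + 7*l - 6)/(-3*l^2 + 10*l + 25)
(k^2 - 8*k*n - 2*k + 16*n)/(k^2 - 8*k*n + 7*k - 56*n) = (k - 2)/(k + 7)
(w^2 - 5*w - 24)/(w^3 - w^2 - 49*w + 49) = (w^2 - 5*w - 24)/(w^3 - w^2 - 49*w + 49)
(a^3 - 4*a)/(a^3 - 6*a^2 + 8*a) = (a + 2)/(a - 4)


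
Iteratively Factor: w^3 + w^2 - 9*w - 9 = (w - 3)*(w^2 + 4*w + 3) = (w - 3)*(w + 3)*(w + 1)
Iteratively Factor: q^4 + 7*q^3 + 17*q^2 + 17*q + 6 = (q + 3)*(q^3 + 4*q^2 + 5*q + 2) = (q + 2)*(q + 3)*(q^2 + 2*q + 1) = (q + 1)*(q + 2)*(q + 3)*(q + 1)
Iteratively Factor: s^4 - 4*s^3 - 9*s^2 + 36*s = (s + 3)*(s^3 - 7*s^2 + 12*s) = (s - 3)*(s + 3)*(s^2 - 4*s) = (s - 4)*(s - 3)*(s + 3)*(s)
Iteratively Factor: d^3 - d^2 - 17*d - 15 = (d + 3)*(d^2 - 4*d - 5) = (d - 5)*(d + 3)*(d + 1)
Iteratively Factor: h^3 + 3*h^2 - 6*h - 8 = (h - 2)*(h^2 + 5*h + 4) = (h - 2)*(h + 4)*(h + 1)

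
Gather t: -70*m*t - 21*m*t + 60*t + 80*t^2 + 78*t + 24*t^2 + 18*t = 104*t^2 + t*(156 - 91*m)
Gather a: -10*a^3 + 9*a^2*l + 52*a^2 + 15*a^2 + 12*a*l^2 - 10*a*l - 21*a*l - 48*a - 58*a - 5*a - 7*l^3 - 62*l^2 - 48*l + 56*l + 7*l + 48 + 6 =-10*a^3 + a^2*(9*l + 67) + a*(12*l^2 - 31*l - 111) - 7*l^3 - 62*l^2 + 15*l + 54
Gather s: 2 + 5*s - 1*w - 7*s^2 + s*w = -7*s^2 + s*(w + 5) - w + 2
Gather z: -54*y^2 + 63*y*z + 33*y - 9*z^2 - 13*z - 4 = -54*y^2 + 33*y - 9*z^2 + z*(63*y - 13) - 4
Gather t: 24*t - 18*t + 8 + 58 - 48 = 6*t + 18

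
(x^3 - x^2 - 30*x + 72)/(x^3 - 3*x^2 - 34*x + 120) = (x - 3)/(x - 5)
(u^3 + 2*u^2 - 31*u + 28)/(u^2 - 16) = (u^2 + 6*u - 7)/(u + 4)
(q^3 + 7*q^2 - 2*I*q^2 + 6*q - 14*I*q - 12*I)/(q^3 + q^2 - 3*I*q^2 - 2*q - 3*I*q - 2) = (q + 6)/(q - I)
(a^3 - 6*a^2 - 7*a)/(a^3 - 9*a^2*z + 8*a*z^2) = (a^2 - 6*a - 7)/(a^2 - 9*a*z + 8*z^2)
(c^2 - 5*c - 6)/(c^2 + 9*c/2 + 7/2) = 2*(c - 6)/(2*c + 7)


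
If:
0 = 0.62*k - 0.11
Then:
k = 0.18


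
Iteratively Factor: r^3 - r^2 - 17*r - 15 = (r + 1)*(r^2 - 2*r - 15) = (r - 5)*(r + 1)*(r + 3)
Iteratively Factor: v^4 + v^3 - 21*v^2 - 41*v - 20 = (v + 1)*(v^3 - 21*v - 20) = (v + 1)*(v + 4)*(v^2 - 4*v - 5) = (v - 5)*(v + 1)*(v + 4)*(v + 1)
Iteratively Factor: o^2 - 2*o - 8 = (o + 2)*(o - 4)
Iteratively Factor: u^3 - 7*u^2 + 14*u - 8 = (u - 2)*(u^2 - 5*u + 4) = (u - 2)*(u - 1)*(u - 4)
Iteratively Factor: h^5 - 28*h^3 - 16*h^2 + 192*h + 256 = (h + 2)*(h^4 - 2*h^3 - 24*h^2 + 32*h + 128) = (h + 2)*(h + 4)*(h^3 - 6*h^2 + 32) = (h + 2)^2*(h + 4)*(h^2 - 8*h + 16) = (h - 4)*(h + 2)^2*(h + 4)*(h - 4)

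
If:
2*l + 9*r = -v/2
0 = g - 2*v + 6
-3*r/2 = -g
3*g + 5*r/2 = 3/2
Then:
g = 9/28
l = -393/224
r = 3/14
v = 177/56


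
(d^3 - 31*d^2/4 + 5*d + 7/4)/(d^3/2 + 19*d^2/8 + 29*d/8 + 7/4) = 2*(4*d^3 - 31*d^2 + 20*d + 7)/(4*d^3 + 19*d^2 + 29*d + 14)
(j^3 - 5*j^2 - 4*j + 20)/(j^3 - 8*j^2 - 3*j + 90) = (j^2 - 4)/(j^2 - 3*j - 18)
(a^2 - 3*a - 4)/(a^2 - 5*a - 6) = (a - 4)/(a - 6)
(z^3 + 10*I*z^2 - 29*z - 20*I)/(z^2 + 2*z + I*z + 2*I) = (z^2 + 9*I*z - 20)/(z + 2)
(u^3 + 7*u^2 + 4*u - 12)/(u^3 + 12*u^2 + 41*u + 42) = (u^2 + 5*u - 6)/(u^2 + 10*u + 21)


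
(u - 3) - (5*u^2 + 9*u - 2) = -5*u^2 - 8*u - 1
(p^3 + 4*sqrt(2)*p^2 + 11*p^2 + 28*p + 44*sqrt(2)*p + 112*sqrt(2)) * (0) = 0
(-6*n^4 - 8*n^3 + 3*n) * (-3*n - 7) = 18*n^5 + 66*n^4 + 56*n^3 - 9*n^2 - 21*n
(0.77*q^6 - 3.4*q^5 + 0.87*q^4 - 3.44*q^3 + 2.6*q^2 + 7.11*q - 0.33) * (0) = 0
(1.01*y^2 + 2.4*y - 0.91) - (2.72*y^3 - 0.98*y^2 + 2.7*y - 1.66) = -2.72*y^3 + 1.99*y^2 - 0.3*y + 0.75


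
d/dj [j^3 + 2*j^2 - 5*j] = 3*j^2 + 4*j - 5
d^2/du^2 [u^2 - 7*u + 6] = 2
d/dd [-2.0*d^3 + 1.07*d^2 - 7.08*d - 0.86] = -6.0*d^2 + 2.14*d - 7.08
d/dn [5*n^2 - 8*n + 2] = 10*n - 8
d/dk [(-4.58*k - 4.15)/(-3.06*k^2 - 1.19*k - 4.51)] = (-14.0148*k^2 - 25.398*k + 15.7173)/(9.3636*k^4 + 7.2828*k^3 + 29.0173*k^2 + 10.7338*k + 20.3401)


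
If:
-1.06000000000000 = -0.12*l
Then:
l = 8.83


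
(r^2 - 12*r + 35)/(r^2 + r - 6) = (r^2 - 12*r + 35)/(r^2 + r - 6)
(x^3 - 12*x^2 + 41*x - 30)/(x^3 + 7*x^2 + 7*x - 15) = (x^2 - 11*x + 30)/(x^2 + 8*x + 15)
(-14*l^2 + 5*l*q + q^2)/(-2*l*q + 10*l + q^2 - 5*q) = (7*l + q)/(q - 5)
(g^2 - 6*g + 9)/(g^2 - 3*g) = (g - 3)/g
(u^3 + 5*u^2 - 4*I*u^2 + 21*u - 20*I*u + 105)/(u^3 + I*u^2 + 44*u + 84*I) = (u^2 + u*(5 + 3*I) + 15*I)/(u^2 + 8*I*u - 12)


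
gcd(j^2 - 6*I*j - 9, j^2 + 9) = j - 3*I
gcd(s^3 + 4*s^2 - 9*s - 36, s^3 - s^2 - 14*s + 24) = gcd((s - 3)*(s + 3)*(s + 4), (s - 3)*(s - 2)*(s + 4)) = s^2 + s - 12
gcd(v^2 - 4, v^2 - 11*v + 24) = 1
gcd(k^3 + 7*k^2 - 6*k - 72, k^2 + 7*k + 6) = k + 6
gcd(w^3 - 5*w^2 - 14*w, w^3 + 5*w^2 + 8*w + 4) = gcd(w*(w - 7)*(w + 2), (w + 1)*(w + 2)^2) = w + 2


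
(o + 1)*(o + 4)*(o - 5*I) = o^3 + 5*o^2 - 5*I*o^2 + 4*o - 25*I*o - 20*I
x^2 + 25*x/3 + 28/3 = (x + 4/3)*(x + 7)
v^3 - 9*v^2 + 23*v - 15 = (v - 5)*(v - 3)*(v - 1)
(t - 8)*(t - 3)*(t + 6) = t^3 - 5*t^2 - 42*t + 144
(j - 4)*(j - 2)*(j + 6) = j^3 - 28*j + 48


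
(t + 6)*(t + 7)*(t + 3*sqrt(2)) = t^3 + 3*sqrt(2)*t^2 + 13*t^2 + 42*t + 39*sqrt(2)*t + 126*sqrt(2)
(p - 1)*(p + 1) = p^2 - 1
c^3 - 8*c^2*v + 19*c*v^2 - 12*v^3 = (c - 4*v)*(c - 3*v)*(c - v)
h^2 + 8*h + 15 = (h + 3)*(h + 5)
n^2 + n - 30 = (n - 5)*(n + 6)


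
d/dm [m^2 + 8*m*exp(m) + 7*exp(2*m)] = 8*m*exp(m) + 2*m + 14*exp(2*m) + 8*exp(m)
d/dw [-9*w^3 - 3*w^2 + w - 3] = -27*w^2 - 6*w + 1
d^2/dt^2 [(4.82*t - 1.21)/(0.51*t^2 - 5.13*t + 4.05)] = ((50.6874 - 14.7492*t)*(0.51*t^2 - 5.13*t + 4.05) + (1.02*t - 5.13)*(2.04*t - 10.26)*(4.82*t - 1.21))/(0.51*t^2 - 5.13*t + 4.05)^3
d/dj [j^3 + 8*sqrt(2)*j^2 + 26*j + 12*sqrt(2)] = 3*j^2 + 16*sqrt(2)*j + 26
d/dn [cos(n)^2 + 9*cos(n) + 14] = -(2*cos(n) + 9)*sin(n)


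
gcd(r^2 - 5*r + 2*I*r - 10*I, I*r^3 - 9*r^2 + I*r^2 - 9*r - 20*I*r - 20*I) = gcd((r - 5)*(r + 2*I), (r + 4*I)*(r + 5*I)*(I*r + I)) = 1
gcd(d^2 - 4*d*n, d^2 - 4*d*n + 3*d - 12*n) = d - 4*n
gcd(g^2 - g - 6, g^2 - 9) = g - 3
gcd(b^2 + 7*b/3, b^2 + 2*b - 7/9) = b + 7/3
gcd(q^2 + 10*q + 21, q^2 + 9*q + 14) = q + 7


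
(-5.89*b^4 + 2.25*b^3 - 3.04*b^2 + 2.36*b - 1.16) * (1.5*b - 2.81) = -8.835*b^5 + 19.9259*b^4 - 10.8825*b^3 + 12.0824*b^2 - 8.3716*b + 3.2596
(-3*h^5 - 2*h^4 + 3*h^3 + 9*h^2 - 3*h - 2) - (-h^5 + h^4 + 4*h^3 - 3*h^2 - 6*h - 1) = -2*h^5 - 3*h^4 - h^3 + 12*h^2 + 3*h - 1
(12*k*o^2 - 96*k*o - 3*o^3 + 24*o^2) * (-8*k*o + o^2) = -96*k^2*o^3 + 768*k^2*o^2 + 36*k*o^4 - 288*k*o^3 - 3*o^5 + 24*o^4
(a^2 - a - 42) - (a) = a^2 - 2*a - 42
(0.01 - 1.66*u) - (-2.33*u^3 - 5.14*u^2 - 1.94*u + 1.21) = 2.33*u^3 + 5.14*u^2 + 0.28*u - 1.2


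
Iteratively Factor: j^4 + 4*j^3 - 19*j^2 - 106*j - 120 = (j + 2)*(j^3 + 2*j^2 - 23*j - 60) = (j + 2)*(j + 4)*(j^2 - 2*j - 15) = (j - 5)*(j + 2)*(j + 4)*(j + 3)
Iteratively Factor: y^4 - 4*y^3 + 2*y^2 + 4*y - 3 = (y - 1)*(y^3 - 3*y^2 - y + 3) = (y - 1)*(y + 1)*(y^2 - 4*y + 3) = (y - 1)^2*(y + 1)*(y - 3)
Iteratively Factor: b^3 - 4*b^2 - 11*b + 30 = (b - 2)*(b^2 - 2*b - 15) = (b - 2)*(b + 3)*(b - 5)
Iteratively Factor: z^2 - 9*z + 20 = (z - 5)*(z - 4)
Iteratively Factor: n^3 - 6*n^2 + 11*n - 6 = (n - 3)*(n^2 - 3*n + 2) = (n - 3)*(n - 2)*(n - 1)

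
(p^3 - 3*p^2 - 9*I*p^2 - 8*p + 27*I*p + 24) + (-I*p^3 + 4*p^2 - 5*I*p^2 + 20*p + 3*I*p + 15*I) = p^3 - I*p^3 + p^2 - 14*I*p^2 + 12*p + 30*I*p + 24 + 15*I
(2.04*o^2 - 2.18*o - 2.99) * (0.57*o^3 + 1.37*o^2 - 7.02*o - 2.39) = 1.1628*o^5 + 1.5522*o^4 - 19.0117*o^3 + 6.3317*o^2 + 26.2*o + 7.1461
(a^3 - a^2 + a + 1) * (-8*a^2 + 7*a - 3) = -8*a^5 + 15*a^4 - 18*a^3 + 2*a^2 + 4*a - 3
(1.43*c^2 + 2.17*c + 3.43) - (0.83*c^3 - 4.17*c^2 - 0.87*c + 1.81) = -0.83*c^3 + 5.6*c^2 + 3.04*c + 1.62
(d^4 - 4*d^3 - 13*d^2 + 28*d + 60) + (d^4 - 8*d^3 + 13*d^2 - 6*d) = 2*d^4 - 12*d^3 + 22*d + 60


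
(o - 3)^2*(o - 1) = o^3 - 7*o^2 + 15*o - 9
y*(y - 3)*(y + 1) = y^3 - 2*y^2 - 3*y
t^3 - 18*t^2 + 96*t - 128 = (t - 8)^2*(t - 2)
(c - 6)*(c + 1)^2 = c^3 - 4*c^2 - 11*c - 6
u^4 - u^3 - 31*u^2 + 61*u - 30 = (u - 5)*(u - 1)^2*(u + 6)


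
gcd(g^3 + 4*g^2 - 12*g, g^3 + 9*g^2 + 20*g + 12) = g + 6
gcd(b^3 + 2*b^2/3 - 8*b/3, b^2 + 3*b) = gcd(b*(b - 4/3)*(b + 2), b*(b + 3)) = b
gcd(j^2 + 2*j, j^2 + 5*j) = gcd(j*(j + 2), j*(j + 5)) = j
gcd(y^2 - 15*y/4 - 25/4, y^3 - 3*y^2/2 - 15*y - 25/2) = y - 5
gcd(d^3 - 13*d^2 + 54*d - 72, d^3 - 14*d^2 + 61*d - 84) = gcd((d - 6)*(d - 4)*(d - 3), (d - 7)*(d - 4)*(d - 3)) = d^2 - 7*d + 12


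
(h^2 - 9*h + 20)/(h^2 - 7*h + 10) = (h - 4)/(h - 2)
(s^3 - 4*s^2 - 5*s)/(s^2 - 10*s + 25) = s*(s + 1)/(s - 5)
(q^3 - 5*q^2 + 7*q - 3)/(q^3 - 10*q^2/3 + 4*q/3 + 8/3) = 3*(q^3 - 5*q^2 + 7*q - 3)/(3*q^3 - 10*q^2 + 4*q + 8)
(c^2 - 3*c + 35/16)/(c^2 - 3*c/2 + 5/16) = (4*c - 7)/(4*c - 1)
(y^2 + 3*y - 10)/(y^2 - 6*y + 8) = (y + 5)/(y - 4)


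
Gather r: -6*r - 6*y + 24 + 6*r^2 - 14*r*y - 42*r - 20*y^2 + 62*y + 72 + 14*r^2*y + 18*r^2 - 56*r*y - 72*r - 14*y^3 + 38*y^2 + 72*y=r^2*(14*y + 24) + r*(-70*y - 120) - 14*y^3 + 18*y^2 + 128*y + 96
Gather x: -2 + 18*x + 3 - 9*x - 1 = 9*x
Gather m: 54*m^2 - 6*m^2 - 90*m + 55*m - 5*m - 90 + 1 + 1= 48*m^2 - 40*m - 88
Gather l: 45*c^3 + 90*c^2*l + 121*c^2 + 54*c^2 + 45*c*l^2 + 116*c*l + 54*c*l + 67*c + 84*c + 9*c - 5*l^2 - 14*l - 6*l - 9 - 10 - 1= 45*c^3 + 175*c^2 + 160*c + l^2*(45*c - 5) + l*(90*c^2 + 170*c - 20) - 20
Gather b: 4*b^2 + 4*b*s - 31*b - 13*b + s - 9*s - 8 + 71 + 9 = 4*b^2 + b*(4*s - 44) - 8*s + 72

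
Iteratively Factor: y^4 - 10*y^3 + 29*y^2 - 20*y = (y - 5)*(y^3 - 5*y^2 + 4*y) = (y - 5)*(y - 1)*(y^2 - 4*y) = (y - 5)*(y - 4)*(y - 1)*(y)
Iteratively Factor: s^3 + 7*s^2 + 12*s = (s)*(s^2 + 7*s + 12) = s*(s + 3)*(s + 4)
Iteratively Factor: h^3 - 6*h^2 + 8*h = (h - 2)*(h^2 - 4*h) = h*(h - 2)*(h - 4)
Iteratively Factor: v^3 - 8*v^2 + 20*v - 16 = (v - 2)*(v^2 - 6*v + 8) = (v - 4)*(v - 2)*(v - 2)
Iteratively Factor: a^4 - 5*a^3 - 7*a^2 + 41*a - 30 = (a - 5)*(a^3 - 7*a + 6) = (a - 5)*(a + 3)*(a^2 - 3*a + 2) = (a - 5)*(a - 2)*(a + 3)*(a - 1)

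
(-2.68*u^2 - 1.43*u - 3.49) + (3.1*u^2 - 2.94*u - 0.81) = 0.42*u^2 - 4.37*u - 4.3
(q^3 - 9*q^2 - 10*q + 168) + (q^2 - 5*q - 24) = q^3 - 8*q^2 - 15*q + 144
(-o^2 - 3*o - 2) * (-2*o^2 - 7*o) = 2*o^4 + 13*o^3 + 25*o^2 + 14*o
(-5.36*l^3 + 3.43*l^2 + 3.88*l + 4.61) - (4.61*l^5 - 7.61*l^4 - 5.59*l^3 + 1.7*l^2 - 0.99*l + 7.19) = -4.61*l^5 + 7.61*l^4 + 0.23*l^3 + 1.73*l^2 + 4.87*l - 2.58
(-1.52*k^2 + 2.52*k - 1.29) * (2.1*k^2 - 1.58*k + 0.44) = -3.192*k^4 + 7.6936*k^3 - 7.3594*k^2 + 3.147*k - 0.5676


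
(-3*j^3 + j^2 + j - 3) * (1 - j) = 3*j^4 - 4*j^3 + 4*j - 3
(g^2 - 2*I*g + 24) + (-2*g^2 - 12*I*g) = -g^2 - 14*I*g + 24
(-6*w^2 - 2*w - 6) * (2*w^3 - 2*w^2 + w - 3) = -12*w^5 + 8*w^4 - 14*w^3 + 28*w^2 + 18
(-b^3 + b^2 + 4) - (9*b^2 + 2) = -b^3 - 8*b^2 + 2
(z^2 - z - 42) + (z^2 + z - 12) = 2*z^2 - 54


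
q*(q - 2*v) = q^2 - 2*q*v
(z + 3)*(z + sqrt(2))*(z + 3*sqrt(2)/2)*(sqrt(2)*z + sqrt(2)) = sqrt(2)*z^4 + 5*z^3 + 4*sqrt(2)*z^3 + 6*sqrt(2)*z^2 + 20*z^2 + 15*z + 12*sqrt(2)*z + 9*sqrt(2)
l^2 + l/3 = l*(l + 1/3)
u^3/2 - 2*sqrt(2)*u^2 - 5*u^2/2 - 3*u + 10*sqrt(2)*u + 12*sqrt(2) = (u/2 + 1/2)*(u - 6)*(u - 4*sqrt(2))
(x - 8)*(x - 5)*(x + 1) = x^3 - 12*x^2 + 27*x + 40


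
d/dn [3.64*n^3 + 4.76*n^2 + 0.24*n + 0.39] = 10.92*n^2 + 9.52*n + 0.24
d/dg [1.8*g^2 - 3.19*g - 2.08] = 3.6*g - 3.19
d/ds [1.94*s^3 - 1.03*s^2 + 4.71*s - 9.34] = 5.82*s^2 - 2.06*s + 4.71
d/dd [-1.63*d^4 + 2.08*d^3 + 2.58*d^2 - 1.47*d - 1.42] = -6.52*d^3 + 6.24*d^2 + 5.16*d - 1.47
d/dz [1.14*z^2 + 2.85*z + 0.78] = 2.28*z + 2.85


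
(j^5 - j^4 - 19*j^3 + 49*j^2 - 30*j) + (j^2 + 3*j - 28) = j^5 - j^4 - 19*j^3 + 50*j^2 - 27*j - 28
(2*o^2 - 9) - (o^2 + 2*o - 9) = o^2 - 2*o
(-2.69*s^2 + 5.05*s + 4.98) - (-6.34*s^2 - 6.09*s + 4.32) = 3.65*s^2 + 11.14*s + 0.66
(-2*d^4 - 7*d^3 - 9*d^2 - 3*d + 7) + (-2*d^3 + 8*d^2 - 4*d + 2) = -2*d^4 - 9*d^3 - d^2 - 7*d + 9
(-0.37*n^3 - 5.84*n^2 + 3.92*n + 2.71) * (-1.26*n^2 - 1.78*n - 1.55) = 0.4662*n^5 + 8.017*n^4 + 6.0295*n^3 - 1.3402*n^2 - 10.8998*n - 4.2005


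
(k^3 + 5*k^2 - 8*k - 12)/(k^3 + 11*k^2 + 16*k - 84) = (k + 1)/(k + 7)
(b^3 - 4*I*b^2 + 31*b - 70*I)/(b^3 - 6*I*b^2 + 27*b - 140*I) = (b - 2*I)/(b - 4*I)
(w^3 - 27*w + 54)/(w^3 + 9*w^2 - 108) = (w - 3)/(w + 6)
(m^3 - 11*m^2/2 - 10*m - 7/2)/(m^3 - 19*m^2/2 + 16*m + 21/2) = (m + 1)/(m - 3)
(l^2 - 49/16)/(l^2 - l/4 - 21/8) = (4*l + 7)/(2*(2*l + 3))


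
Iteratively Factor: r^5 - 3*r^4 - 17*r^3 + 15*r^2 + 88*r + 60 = (r + 2)*(r^4 - 5*r^3 - 7*r^2 + 29*r + 30) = (r + 1)*(r + 2)*(r^3 - 6*r^2 - r + 30) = (r - 5)*(r + 1)*(r + 2)*(r^2 - r - 6) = (r - 5)*(r + 1)*(r + 2)^2*(r - 3)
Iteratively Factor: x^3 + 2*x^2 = (x)*(x^2 + 2*x) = x*(x + 2)*(x)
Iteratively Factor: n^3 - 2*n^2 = (n - 2)*(n^2) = n*(n - 2)*(n)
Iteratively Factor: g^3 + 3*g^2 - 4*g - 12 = (g + 3)*(g^2 - 4) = (g + 2)*(g + 3)*(g - 2)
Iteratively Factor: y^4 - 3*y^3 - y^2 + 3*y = (y + 1)*(y^3 - 4*y^2 + 3*y) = (y - 3)*(y + 1)*(y^2 - y) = y*(y - 3)*(y + 1)*(y - 1)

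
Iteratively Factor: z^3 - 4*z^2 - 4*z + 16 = (z + 2)*(z^2 - 6*z + 8) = (z - 2)*(z + 2)*(z - 4)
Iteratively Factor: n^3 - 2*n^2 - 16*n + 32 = (n - 4)*(n^2 + 2*n - 8) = (n - 4)*(n - 2)*(n + 4)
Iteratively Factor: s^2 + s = (s + 1)*(s)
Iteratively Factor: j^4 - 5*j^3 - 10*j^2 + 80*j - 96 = (j - 2)*(j^3 - 3*j^2 - 16*j + 48) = (j - 4)*(j - 2)*(j^2 + j - 12) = (j - 4)*(j - 3)*(j - 2)*(j + 4)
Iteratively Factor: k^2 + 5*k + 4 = (k + 1)*(k + 4)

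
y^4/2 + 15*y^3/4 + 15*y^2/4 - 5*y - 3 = (y/2 + 1)*(y - 1)*(y + 1/2)*(y + 6)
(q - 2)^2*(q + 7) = q^3 + 3*q^2 - 24*q + 28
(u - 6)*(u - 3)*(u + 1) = u^3 - 8*u^2 + 9*u + 18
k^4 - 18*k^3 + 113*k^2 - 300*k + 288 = (k - 8)*(k - 4)*(k - 3)^2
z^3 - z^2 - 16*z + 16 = (z - 4)*(z - 1)*(z + 4)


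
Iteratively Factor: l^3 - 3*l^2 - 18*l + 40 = (l - 2)*(l^2 - l - 20) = (l - 5)*(l - 2)*(l + 4)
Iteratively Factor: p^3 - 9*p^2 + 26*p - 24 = (p - 2)*(p^2 - 7*p + 12) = (p - 3)*(p - 2)*(p - 4)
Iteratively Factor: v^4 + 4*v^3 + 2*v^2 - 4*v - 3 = (v - 1)*(v^3 + 5*v^2 + 7*v + 3) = (v - 1)*(v + 1)*(v^2 + 4*v + 3) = (v - 1)*(v + 1)^2*(v + 3)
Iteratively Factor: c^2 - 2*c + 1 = (c - 1)*(c - 1)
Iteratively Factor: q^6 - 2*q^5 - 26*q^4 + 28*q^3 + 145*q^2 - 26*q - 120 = (q - 5)*(q^5 + 3*q^4 - 11*q^3 - 27*q^2 + 10*q + 24) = (q - 5)*(q - 3)*(q^4 + 6*q^3 + 7*q^2 - 6*q - 8) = (q - 5)*(q - 3)*(q + 1)*(q^3 + 5*q^2 + 2*q - 8) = (q - 5)*(q - 3)*(q + 1)*(q + 2)*(q^2 + 3*q - 4) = (q - 5)*(q - 3)*(q - 1)*(q + 1)*(q + 2)*(q + 4)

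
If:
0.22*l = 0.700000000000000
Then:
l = 3.18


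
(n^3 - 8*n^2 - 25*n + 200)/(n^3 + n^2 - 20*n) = (n^2 - 13*n + 40)/(n*(n - 4))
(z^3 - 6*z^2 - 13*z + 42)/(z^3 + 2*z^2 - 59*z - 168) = (z^2 - 9*z + 14)/(z^2 - z - 56)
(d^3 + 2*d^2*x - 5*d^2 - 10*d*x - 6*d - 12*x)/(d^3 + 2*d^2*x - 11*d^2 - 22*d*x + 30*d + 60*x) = (d + 1)/(d - 5)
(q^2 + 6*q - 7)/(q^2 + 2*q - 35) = (q - 1)/(q - 5)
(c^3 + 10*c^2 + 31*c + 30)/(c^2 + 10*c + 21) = (c^2 + 7*c + 10)/(c + 7)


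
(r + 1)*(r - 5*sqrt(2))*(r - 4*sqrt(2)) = r^3 - 9*sqrt(2)*r^2 + r^2 - 9*sqrt(2)*r + 40*r + 40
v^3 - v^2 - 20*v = v*(v - 5)*(v + 4)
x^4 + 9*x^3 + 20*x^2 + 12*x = x*(x + 1)*(x + 2)*(x + 6)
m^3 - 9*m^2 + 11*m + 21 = (m - 7)*(m - 3)*(m + 1)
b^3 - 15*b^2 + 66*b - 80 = (b - 8)*(b - 5)*(b - 2)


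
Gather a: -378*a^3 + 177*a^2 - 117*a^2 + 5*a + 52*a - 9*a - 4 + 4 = -378*a^3 + 60*a^2 + 48*a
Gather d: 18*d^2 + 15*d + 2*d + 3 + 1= 18*d^2 + 17*d + 4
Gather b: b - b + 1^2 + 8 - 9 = 0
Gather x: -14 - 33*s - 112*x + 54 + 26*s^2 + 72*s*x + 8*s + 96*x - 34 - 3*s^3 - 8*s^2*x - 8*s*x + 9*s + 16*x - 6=-3*s^3 + 26*s^2 - 16*s + x*(-8*s^2 + 64*s)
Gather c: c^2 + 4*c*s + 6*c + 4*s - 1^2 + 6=c^2 + c*(4*s + 6) + 4*s + 5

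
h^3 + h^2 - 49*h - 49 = (h - 7)*(h + 1)*(h + 7)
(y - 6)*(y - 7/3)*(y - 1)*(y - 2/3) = y^4 - 10*y^3 + 257*y^2/9 - 260*y/9 + 28/3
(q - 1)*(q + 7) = q^2 + 6*q - 7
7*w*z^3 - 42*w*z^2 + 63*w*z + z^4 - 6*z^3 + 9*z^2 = z*(7*w + z)*(z - 3)^2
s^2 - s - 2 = (s - 2)*(s + 1)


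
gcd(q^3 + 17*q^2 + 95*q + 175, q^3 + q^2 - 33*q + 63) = q + 7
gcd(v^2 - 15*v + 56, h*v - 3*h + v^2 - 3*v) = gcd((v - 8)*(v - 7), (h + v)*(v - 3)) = 1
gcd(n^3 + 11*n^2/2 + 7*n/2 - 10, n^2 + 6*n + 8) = n + 4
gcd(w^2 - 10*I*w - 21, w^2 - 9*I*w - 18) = w - 3*I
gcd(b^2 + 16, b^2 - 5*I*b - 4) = b - 4*I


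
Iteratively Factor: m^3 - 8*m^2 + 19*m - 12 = (m - 3)*(m^2 - 5*m + 4) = (m - 3)*(m - 1)*(m - 4)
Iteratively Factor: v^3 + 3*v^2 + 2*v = (v)*(v^2 + 3*v + 2) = v*(v + 1)*(v + 2)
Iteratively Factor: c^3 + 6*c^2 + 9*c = (c + 3)*(c^2 + 3*c) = (c + 3)^2*(c)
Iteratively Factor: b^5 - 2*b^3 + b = (b)*(b^4 - 2*b^2 + 1) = b*(b + 1)*(b^3 - b^2 - b + 1) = b*(b + 1)^2*(b^2 - 2*b + 1) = b*(b - 1)*(b + 1)^2*(b - 1)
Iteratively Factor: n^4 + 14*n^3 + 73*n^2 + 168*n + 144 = (n + 3)*(n^3 + 11*n^2 + 40*n + 48) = (n + 3)*(n + 4)*(n^2 + 7*n + 12) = (n + 3)*(n + 4)^2*(n + 3)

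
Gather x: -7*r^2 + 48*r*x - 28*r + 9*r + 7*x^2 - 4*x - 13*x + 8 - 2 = -7*r^2 - 19*r + 7*x^2 + x*(48*r - 17) + 6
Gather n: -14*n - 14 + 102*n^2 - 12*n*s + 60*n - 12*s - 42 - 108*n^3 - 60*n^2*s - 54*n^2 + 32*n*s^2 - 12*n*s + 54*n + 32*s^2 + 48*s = -108*n^3 + n^2*(48 - 60*s) + n*(32*s^2 - 24*s + 100) + 32*s^2 + 36*s - 56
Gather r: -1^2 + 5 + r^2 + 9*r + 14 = r^2 + 9*r + 18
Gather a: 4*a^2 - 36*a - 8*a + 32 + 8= 4*a^2 - 44*a + 40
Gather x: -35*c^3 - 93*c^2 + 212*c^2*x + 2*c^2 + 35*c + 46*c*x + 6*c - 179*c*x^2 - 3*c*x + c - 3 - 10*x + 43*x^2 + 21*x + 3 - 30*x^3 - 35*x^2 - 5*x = -35*c^3 - 91*c^2 + 42*c - 30*x^3 + x^2*(8 - 179*c) + x*(212*c^2 + 43*c + 6)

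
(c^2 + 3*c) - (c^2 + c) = 2*c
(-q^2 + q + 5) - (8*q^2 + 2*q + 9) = -9*q^2 - q - 4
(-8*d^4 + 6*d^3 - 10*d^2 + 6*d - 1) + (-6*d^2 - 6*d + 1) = -8*d^4 + 6*d^3 - 16*d^2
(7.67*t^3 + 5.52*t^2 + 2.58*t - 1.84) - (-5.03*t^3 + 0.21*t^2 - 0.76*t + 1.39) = 12.7*t^3 + 5.31*t^2 + 3.34*t - 3.23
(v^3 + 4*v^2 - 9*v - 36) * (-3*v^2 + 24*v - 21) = -3*v^5 + 12*v^4 + 102*v^3 - 192*v^2 - 675*v + 756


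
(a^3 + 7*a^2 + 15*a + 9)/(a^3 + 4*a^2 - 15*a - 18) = (a^2 + 6*a + 9)/(a^2 + 3*a - 18)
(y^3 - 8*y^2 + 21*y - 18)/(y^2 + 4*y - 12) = (y^2 - 6*y + 9)/(y + 6)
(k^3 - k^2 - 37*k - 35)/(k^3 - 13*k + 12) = (k^3 - k^2 - 37*k - 35)/(k^3 - 13*k + 12)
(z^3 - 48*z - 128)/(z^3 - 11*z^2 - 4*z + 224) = (z + 4)/(z - 7)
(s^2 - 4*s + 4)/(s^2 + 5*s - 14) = (s - 2)/(s + 7)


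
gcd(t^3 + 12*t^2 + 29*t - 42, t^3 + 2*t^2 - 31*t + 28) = t^2 + 6*t - 7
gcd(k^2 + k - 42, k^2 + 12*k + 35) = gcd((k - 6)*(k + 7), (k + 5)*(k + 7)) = k + 7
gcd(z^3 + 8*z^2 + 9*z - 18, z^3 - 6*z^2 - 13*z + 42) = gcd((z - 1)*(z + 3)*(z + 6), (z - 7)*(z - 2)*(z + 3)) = z + 3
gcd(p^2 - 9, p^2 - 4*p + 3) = p - 3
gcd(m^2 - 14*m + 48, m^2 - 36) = m - 6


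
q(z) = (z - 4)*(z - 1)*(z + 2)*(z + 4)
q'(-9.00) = -2365.00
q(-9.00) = 4550.00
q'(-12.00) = -6064.00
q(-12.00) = 16640.00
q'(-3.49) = -23.85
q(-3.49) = -25.56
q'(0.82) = -41.30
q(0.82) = 7.78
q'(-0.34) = -3.57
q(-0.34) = 35.33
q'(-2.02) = 35.99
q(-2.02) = -0.72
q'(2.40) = -29.82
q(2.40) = -63.08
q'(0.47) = -31.84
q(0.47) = 20.66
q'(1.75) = -48.38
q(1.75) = -36.39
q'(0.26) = -25.09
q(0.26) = 26.65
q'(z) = (z - 4)*(z - 1)*(z + 2) + (z - 4)*(z - 1)*(z + 4) + (z - 4)*(z + 2)*(z + 4) + (z - 1)*(z + 2)*(z + 4) = 4*z^3 + 3*z^2 - 36*z - 16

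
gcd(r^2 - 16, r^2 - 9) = 1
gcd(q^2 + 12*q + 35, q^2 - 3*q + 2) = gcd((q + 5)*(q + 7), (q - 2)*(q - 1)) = 1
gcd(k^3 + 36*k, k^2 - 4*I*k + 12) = k - 6*I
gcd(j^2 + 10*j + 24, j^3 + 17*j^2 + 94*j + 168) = j^2 + 10*j + 24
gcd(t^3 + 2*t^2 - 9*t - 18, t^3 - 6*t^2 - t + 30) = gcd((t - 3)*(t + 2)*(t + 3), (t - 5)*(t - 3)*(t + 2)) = t^2 - t - 6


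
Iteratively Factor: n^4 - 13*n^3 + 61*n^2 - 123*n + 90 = (n - 5)*(n^3 - 8*n^2 + 21*n - 18) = (n - 5)*(n - 3)*(n^2 - 5*n + 6) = (n - 5)*(n - 3)^2*(n - 2)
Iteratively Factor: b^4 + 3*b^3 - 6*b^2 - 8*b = (b - 2)*(b^3 + 5*b^2 + 4*b) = b*(b - 2)*(b^2 + 5*b + 4) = b*(b - 2)*(b + 1)*(b + 4)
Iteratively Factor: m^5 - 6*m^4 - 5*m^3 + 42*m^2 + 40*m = (m + 1)*(m^4 - 7*m^3 + 2*m^2 + 40*m) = (m + 1)*(m + 2)*(m^3 - 9*m^2 + 20*m) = m*(m + 1)*(m + 2)*(m^2 - 9*m + 20) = m*(m - 4)*(m + 1)*(m + 2)*(m - 5)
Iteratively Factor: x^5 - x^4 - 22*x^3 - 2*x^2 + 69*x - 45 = (x - 5)*(x^4 + 4*x^3 - 2*x^2 - 12*x + 9) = (x - 5)*(x - 1)*(x^3 + 5*x^2 + 3*x - 9) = (x - 5)*(x - 1)*(x + 3)*(x^2 + 2*x - 3) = (x - 5)*(x - 1)^2*(x + 3)*(x + 3)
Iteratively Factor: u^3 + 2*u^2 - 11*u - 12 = (u + 1)*(u^2 + u - 12) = (u + 1)*(u + 4)*(u - 3)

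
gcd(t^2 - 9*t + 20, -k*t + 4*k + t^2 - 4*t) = t - 4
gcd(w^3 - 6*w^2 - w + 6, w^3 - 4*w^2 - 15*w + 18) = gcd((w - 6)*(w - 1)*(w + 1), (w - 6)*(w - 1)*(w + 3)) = w^2 - 7*w + 6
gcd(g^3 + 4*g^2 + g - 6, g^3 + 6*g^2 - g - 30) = g + 3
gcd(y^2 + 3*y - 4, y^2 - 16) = y + 4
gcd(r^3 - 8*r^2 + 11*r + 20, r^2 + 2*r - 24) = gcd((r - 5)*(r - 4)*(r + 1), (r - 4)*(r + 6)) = r - 4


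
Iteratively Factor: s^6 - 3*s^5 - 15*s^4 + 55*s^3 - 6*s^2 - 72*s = (s + 1)*(s^5 - 4*s^4 - 11*s^3 + 66*s^2 - 72*s) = (s + 1)*(s + 4)*(s^4 - 8*s^3 + 21*s^2 - 18*s) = (s - 2)*(s + 1)*(s + 4)*(s^3 - 6*s^2 + 9*s) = (s - 3)*(s - 2)*(s + 1)*(s + 4)*(s^2 - 3*s) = (s - 3)^2*(s - 2)*(s + 1)*(s + 4)*(s)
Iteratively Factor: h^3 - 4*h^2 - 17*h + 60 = (h - 3)*(h^2 - h - 20) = (h - 3)*(h + 4)*(h - 5)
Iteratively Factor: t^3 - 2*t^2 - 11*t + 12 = (t - 1)*(t^2 - t - 12) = (t - 4)*(t - 1)*(t + 3)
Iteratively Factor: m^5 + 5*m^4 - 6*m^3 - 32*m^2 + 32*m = (m - 2)*(m^4 + 7*m^3 + 8*m^2 - 16*m) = (m - 2)*(m - 1)*(m^3 + 8*m^2 + 16*m) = m*(m - 2)*(m - 1)*(m^2 + 8*m + 16) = m*(m - 2)*(m - 1)*(m + 4)*(m + 4)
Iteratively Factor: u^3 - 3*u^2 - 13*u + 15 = (u - 5)*(u^2 + 2*u - 3) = (u - 5)*(u - 1)*(u + 3)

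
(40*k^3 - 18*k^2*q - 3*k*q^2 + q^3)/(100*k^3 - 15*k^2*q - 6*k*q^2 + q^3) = (-2*k + q)/(-5*k + q)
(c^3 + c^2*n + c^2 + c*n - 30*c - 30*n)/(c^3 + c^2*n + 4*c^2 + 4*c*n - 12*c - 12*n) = (c - 5)/(c - 2)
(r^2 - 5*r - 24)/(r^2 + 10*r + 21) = (r - 8)/(r + 7)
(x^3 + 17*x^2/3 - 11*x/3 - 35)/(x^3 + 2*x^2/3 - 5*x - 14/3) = (x^2 + 8*x + 15)/(x^2 + 3*x + 2)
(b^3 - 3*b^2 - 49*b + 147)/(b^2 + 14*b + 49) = (b^2 - 10*b + 21)/(b + 7)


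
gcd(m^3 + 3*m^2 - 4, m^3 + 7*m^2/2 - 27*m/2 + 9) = m - 1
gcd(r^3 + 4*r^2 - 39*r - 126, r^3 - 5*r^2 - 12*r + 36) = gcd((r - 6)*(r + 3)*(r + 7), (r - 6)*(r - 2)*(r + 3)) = r^2 - 3*r - 18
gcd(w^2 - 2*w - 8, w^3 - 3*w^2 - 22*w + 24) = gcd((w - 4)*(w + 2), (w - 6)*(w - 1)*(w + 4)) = 1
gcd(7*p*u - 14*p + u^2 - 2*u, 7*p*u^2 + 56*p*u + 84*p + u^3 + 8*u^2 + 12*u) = 7*p + u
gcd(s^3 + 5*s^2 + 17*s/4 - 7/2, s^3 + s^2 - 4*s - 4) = s + 2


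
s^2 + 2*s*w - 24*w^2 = (s - 4*w)*(s + 6*w)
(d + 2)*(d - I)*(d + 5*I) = d^3 + 2*d^2 + 4*I*d^2 + 5*d + 8*I*d + 10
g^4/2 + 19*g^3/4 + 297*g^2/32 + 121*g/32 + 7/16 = (g/2 + 1)*(g + 1/4)^2*(g + 7)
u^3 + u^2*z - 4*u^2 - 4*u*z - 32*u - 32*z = (u - 8)*(u + 4)*(u + z)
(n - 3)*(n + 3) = n^2 - 9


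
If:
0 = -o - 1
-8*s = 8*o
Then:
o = -1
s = 1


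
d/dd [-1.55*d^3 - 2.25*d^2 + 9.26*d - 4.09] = -4.65*d^2 - 4.5*d + 9.26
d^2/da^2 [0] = 0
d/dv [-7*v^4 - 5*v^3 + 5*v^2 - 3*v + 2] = -28*v^3 - 15*v^2 + 10*v - 3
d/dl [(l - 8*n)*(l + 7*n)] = 2*l - n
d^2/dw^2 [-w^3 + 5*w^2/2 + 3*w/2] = 5 - 6*w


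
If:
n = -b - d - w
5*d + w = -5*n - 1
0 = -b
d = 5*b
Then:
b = 0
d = 0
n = -1/4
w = 1/4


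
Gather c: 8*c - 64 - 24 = 8*c - 88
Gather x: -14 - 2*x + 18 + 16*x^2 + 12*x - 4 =16*x^2 + 10*x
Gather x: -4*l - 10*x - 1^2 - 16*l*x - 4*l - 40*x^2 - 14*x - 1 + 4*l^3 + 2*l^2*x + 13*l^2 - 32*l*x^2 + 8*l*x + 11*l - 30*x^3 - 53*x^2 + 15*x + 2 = 4*l^3 + 13*l^2 + 3*l - 30*x^3 + x^2*(-32*l - 93) + x*(2*l^2 - 8*l - 9)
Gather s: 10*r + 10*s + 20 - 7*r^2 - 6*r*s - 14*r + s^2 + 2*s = -7*r^2 - 4*r + s^2 + s*(12 - 6*r) + 20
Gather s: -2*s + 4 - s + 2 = 6 - 3*s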